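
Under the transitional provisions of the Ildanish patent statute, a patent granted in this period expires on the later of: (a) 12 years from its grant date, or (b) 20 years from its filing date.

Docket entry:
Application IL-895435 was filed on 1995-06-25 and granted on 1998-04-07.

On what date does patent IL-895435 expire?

June 25, 2015

(a) grant + 12 years → 7 April 2010.
(b) filing + 20 years → 25 June 2015.
Later of the two: 25 June 2015.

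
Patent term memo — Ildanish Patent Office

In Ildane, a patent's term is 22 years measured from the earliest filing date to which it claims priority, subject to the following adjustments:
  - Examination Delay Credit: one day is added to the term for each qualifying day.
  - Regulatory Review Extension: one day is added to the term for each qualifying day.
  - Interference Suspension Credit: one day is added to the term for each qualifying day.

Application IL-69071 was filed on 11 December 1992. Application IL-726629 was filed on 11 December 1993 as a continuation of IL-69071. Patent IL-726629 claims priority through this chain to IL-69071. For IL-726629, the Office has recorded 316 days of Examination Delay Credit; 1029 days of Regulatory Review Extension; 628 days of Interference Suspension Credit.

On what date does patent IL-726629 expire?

Earliest priority filing: 11 December 1992.
Base term: 11 December 1992 + 22 years → 11 December 2014.
Examination Delay Credit: +316 days → 23 October 2015.
Regulatory Review Extension: +1029 days → 17 August 2018.
Interference Suspension Credit: +628 days → 6 May 2020.

May 6, 2020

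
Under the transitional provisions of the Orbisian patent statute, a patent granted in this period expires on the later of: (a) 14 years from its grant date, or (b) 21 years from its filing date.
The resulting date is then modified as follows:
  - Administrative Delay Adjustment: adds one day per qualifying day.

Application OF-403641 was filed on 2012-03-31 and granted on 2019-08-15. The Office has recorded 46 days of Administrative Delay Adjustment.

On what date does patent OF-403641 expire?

September 30, 2033

(a) grant + 14 years → 15 August 2033.
(b) filing + 21 years → 31 March 2033.
Later of the two: 15 August 2033.
Administrative Delay Adjustment: +46 days → 30 September 2033.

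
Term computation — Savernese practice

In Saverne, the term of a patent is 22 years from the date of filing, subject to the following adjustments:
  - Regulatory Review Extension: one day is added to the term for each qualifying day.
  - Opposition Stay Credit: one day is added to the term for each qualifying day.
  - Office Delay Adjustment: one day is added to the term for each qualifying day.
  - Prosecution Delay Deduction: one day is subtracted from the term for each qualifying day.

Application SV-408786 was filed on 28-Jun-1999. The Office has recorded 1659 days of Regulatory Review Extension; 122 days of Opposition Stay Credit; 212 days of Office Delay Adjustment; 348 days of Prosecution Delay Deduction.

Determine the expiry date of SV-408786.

2025-12-29

Base term: filing date + 22 years → 28 June 2021.
Regulatory Review Extension: +1659 days → 12 January 2026.
Opposition Stay Credit: +122 days → 14 May 2026.
Office Delay Adjustment: +212 days → 12 December 2026.
Prosecution Delay Deduction: −348 days → 29 December 2025.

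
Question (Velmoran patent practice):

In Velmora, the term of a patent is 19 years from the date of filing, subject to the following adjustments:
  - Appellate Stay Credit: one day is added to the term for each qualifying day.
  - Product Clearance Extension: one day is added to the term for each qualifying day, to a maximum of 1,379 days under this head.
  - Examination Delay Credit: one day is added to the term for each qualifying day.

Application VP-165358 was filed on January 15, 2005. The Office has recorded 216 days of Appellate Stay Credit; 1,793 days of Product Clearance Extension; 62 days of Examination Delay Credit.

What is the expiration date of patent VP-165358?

2028-07-29

Base term: filing date + 19 years → 15 January 2024.
Appellate Stay Credit: +216 days → 18 August 2024.
Product Clearance Extension: 1793 days claimed exceeds the 1379-day cap, so +1379 days → 28 May 2028.
Examination Delay Credit: +62 days → 29 July 2028.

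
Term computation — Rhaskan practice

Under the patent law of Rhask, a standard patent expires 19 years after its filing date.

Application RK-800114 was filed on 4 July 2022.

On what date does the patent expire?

2041-07-04

Filing date + 19 years → 4 July 2041.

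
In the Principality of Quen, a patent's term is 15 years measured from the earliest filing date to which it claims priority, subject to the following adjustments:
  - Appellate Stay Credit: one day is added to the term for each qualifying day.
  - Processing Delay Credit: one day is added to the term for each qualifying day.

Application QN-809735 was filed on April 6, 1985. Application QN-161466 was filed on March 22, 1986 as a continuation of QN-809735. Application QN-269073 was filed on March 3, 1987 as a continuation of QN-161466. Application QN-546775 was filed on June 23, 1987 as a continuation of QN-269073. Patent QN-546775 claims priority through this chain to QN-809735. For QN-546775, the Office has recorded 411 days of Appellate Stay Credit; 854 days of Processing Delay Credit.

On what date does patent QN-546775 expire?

Earliest priority filing: 6 April 1985.
Base term: 6 April 1985 + 15 years → 6 April 2000.
Appellate Stay Credit: +411 days → 22 May 2001.
Processing Delay Credit: +854 days → 23 September 2003.

September 23, 2003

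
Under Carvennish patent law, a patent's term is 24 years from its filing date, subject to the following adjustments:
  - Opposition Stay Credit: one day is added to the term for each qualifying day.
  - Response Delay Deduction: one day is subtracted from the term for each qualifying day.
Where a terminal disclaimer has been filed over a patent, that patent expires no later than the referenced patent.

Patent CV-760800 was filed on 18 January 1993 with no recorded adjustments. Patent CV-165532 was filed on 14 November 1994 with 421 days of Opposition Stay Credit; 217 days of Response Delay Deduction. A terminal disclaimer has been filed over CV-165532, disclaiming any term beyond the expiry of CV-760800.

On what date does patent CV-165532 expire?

January 18, 2017

Natural term of CV-165532:
  Base: filing + 24 years → 14 November 2018.
  Opposition Stay Credit: +421 days → 9 January 2020.
  Response Delay Deduction: −217 days → 6 June 2019.
Expiry of referenced patent CV-760800:
  Base: filing + 24 years → 18 January 2017.
Terminal disclaimer: CV-165532 expires on the earlier of 6 June 2019 and 18 January 2017.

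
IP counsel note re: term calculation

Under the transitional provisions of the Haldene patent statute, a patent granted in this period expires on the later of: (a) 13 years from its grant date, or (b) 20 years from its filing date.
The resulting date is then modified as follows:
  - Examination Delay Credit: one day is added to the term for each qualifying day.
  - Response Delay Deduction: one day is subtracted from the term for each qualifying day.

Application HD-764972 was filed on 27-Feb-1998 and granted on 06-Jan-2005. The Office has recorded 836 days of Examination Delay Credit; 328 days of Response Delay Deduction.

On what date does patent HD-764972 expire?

(a) grant + 13 years → 6 January 2018.
(b) filing + 20 years → 27 February 2018.
Later of the two: 27 February 2018.
Examination Delay Credit: +836 days → 12 June 2020.
Response Delay Deduction: −328 days → 20 July 2019.

2019-07-20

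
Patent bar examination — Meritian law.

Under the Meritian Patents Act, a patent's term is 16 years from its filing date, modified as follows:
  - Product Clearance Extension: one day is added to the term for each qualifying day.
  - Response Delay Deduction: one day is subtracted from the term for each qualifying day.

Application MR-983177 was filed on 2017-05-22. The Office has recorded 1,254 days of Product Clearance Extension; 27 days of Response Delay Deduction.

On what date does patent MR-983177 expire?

September 30, 2036

Base term: filing date + 16 years → 22 May 2033.
Product Clearance Extension: +1254 days → 27 October 2036.
Response Delay Deduction: −27 days → 30 September 2036.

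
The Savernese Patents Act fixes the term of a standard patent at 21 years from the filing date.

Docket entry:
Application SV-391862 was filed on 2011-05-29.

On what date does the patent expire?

Filing date + 21 years → 29 May 2032.

May 29, 2032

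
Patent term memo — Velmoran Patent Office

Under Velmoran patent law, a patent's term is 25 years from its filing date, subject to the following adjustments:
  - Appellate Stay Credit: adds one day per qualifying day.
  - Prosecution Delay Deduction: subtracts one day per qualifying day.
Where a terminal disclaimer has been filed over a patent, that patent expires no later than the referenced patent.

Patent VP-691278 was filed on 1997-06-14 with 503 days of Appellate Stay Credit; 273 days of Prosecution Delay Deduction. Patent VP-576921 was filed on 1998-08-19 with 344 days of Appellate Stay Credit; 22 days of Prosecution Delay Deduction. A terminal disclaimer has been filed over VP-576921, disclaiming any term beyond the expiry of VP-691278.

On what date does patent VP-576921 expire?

January 30, 2023

Natural term of VP-576921:
  Base: filing + 25 years → 19 August 2023.
  Appellate Stay Credit: +344 days → 28 July 2024.
  Prosecution Delay Deduction: −22 days → 6 July 2024.
Expiry of referenced patent VP-691278:
  Base: filing + 25 years → 14 June 2022.
  Appellate Stay Credit: +503 days → 30 October 2023.
  Prosecution Delay Deduction: −273 days → 30 January 2023.
Terminal disclaimer: VP-576921 expires on the earlier of 6 July 2024 and 30 January 2023.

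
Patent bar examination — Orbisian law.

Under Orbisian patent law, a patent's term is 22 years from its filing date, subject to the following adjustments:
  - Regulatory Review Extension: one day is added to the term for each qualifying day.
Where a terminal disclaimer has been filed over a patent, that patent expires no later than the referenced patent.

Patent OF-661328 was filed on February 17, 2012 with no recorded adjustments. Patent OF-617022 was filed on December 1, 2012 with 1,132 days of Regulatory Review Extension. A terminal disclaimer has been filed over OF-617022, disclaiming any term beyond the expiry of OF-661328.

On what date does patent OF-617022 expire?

2034-02-17

Natural term of OF-617022:
  Base: filing + 22 years → 1 December 2034.
  Regulatory Review Extension: +1132 days → 6 January 2038.
Expiry of referenced patent OF-661328:
  Base: filing + 22 years → 17 February 2034.
Terminal disclaimer: OF-617022 expires on the earlier of 6 January 2038 and 17 February 2034.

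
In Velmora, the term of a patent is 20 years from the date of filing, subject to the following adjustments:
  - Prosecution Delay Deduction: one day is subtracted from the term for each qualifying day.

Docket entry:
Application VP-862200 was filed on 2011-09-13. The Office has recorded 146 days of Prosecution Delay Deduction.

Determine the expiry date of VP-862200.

April 20, 2031

Base term: filing date + 20 years → 13 September 2031.
Prosecution Delay Deduction: −146 days → 20 April 2031.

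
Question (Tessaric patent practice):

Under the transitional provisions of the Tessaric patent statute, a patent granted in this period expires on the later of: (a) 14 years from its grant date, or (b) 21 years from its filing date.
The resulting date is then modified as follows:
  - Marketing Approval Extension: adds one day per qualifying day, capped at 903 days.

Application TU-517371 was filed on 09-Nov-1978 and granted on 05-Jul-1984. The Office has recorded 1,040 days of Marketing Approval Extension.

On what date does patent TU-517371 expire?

(a) grant + 14 years → 5 July 1998.
(b) filing + 21 years → 9 November 1999.
Later of the two: 9 November 1999.
Marketing Approval Extension: 1040 days claimed exceeds the 903-day cap, so +903 days → 30 April 2002.

April 30, 2002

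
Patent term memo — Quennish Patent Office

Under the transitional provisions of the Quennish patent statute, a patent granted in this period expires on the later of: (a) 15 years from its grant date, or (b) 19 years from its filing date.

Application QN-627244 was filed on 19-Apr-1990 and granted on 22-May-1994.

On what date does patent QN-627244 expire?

May 22, 2009

(a) grant + 15 years → 22 May 2009.
(b) filing + 19 years → 19 April 2009.
Later of the two: 22 May 2009.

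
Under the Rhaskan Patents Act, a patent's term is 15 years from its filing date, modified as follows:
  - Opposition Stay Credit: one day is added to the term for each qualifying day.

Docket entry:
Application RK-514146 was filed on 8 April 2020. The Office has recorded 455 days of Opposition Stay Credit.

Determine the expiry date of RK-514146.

July 6, 2036

Base term: filing date + 15 years → 8 April 2035.
Opposition Stay Credit: +455 days → 6 July 2036.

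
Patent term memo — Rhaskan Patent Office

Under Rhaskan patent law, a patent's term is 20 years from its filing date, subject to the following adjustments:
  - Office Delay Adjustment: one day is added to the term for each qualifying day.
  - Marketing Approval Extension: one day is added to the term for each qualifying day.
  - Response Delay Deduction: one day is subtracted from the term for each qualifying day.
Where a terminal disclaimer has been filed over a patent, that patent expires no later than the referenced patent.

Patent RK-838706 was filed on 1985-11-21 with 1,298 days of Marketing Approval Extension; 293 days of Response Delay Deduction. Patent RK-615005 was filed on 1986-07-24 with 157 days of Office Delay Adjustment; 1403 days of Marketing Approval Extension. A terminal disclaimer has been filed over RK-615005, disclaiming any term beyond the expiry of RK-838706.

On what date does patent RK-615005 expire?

August 22, 2008

Natural term of RK-615005:
  Base: filing + 20 years → 24 July 2006.
  Office Delay Adjustment: +157 days → 28 December 2006.
  Marketing Approval Extension: +1403 days → 31 October 2010.
Expiry of referenced patent RK-838706:
  Base: filing + 20 years → 21 November 2005.
  Marketing Approval Extension: +1298 days → 11 June 2009.
  Response Delay Deduction: −293 days → 22 August 2008.
Terminal disclaimer: RK-615005 expires on the earlier of 31 October 2010 and 22 August 2008.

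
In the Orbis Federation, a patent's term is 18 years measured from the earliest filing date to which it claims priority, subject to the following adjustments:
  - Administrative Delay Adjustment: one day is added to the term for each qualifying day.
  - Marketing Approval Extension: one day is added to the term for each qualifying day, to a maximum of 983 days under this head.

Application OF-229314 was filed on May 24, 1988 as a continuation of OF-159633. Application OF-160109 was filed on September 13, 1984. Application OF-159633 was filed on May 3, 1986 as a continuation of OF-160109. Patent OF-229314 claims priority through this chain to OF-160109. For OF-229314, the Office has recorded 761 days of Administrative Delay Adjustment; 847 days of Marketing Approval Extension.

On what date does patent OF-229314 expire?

2007-02-07

Earliest priority filing: 13 September 1984.
Base term: 13 September 1984 + 18 years → 13 September 2002.
Administrative Delay Adjustment: +761 days → 13 October 2004.
Marketing Approval Extension: 847 days (within the 983-day cap) → +847 days → 7 February 2007.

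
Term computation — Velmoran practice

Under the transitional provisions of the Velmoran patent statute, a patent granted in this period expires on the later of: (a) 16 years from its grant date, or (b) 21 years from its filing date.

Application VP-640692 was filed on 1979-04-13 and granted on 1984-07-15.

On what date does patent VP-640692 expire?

(a) grant + 16 years → 15 July 2000.
(b) filing + 21 years → 13 April 2000.
Later of the two: 15 July 2000.

July 15, 2000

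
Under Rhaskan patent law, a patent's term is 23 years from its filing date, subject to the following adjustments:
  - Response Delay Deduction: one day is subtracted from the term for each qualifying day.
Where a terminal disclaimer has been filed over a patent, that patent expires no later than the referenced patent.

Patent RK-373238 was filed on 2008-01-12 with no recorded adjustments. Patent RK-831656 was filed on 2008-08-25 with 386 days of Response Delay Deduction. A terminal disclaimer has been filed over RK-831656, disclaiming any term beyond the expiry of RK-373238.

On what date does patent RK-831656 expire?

Natural term of RK-831656:
  Base: filing + 23 years → 25 August 2031.
  Response Delay Deduction: −386 days → 4 August 2030.
Expiry of referenced patent RK-373238:
  Base: filing + 23 years → 12 January 2031.
Terminal disclaimer: RK-831656 expires on the earlier of 4 August 2030 and 12 January 2031.

2030-08-04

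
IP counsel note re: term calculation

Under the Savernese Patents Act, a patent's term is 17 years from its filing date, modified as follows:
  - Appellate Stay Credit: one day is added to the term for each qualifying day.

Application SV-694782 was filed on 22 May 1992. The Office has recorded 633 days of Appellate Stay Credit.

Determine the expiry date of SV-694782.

Base term: filing date + 17 years → 22 May 2009.
Appellate Stay Credit: +633 days → 14 February 2011.

2011-02-14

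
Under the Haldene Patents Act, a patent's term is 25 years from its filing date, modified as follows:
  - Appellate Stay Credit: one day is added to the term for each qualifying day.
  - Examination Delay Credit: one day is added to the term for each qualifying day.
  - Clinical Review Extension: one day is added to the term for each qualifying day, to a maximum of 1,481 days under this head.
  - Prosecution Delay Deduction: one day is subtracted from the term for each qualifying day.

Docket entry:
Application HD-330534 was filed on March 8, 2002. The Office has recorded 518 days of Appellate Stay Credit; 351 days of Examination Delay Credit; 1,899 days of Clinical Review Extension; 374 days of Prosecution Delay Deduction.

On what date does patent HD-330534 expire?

August 4, 2032

Base term: filing date + 25 years → 8 March 2027.
Appellate Stay Credit: +518 days → 7 August 2028.
Examination Delay Credit: +351 days → 24 July 2029.
Clinical Review Extension: 1899 days claimed exceeds the 1481-day cap, so +1481 days → 13 August 2033.
Prosecution Delay Deduction: −374 days → 4 August 2032.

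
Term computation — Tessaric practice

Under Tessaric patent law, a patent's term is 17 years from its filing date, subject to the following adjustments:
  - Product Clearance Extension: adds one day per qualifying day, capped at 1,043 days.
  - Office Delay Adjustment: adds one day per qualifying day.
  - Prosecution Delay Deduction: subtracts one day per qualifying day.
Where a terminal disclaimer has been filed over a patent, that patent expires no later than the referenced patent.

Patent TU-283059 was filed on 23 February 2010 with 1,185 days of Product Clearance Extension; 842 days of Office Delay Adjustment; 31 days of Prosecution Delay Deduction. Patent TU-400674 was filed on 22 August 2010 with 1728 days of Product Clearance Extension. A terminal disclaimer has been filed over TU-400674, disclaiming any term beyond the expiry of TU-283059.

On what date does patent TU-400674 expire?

2030-06-30

Natural term of TU-400674:
  Base: filing + 17 years → 22 August 2027.
  Product Clearance Extension: 1728 days claimed exceeds the 1043-day cap, so +1043 days → 30 June 2030.
Expiry of referenced patent TU-283059:
  Base: filing + 17 years → 23 February 2027.
  Product Clearance Extension: 1185 days claimed exceeds the 1043-day cap, so +1043 days → 1 January 2030.
  Office Delay Adjustment: +842 days → 22 April 2032.
  Prosecution Delay Deduction: −31 days → 22 March 2032.
Terminal disclaimer: TU-400674 expires on the earlier of 30 June 2030 and 22 March 2032.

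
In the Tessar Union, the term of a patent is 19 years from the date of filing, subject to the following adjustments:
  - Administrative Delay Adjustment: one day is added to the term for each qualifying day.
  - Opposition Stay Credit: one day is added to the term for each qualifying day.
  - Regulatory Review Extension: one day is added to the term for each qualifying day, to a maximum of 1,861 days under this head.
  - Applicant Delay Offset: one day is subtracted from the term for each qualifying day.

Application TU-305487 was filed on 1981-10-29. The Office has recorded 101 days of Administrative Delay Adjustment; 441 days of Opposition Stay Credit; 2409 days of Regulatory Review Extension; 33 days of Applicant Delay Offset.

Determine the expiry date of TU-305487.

April 26, 2007

Base term: filing date + 19 years → 29 October 2000.
Administrative Delay Adjustment: +101 days → 7 February 2001.
Opposition Stay Credit: +441 days → 24 April 2002.
Regulatory Review Extension: 2409 days claimed exceeds the 1861-day cap, so +1861 days → 29 May 2007.
Applicant Delay Offset: −33 days → 26 April 2007.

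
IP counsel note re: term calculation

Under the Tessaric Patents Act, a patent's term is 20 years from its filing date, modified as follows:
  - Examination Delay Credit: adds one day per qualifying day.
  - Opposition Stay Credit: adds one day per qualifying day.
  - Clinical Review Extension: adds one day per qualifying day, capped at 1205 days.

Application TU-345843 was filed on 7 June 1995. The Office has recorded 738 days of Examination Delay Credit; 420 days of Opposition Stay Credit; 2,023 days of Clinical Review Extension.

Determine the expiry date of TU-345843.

Base term: filing date + 20 years → 7 June 2015.
Examination Delay Credit: +738 days → 14 June 2017.
Opposition Stay Credit: +420 days → 8 August 2018.
Clinical Review Extension: 2023 days claimed exceeds the 1205-day cap, so +1205 days → 25 November 2021.

November 25, 2021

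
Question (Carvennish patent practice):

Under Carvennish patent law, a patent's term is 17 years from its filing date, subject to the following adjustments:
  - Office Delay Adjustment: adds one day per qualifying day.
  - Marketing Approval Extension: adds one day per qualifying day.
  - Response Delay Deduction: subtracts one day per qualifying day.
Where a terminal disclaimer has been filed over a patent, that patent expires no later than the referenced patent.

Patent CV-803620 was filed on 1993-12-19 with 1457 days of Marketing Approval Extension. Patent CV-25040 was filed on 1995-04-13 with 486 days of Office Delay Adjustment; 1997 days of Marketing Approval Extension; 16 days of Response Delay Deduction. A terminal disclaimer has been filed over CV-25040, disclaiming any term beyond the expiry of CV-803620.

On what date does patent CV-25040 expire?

Natural term of CV-25040:
  Base: filing + 17 years → 13 April 2012.
  Office Delay Adjustment: +486 days → 12 August 2013.
  Marketing Approval Extension: +1997 days → 30 January 2019.
  Response Delay Deduction: −16 days → 14 January 2019.
Expiry of referenced patent CV-803620:
  Base: filing + 17 years → 19 December 2010.
  Marketing Approval Extension: +1457 days → 15 December 2014.
Terminal disclaimer: CV-25040 expires on the earlier of 14 January 2019 and 15 December 2014.

2014-12-15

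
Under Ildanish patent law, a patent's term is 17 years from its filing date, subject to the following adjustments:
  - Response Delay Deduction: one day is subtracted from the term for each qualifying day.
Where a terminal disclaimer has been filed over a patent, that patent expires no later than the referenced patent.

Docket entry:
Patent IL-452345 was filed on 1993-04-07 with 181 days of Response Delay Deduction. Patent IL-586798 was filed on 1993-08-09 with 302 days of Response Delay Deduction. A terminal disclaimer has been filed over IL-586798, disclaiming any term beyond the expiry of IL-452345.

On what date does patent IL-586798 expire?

Natural term of IL-586798:
  Base: filing + 17 years → 9 August 2010.
  Response Delay Deduction: −302 days → 11 October 2009.
Expiry of referenced patent IL-452345:
  Base: filing + 17 years → 7 April 2010.
  Response Delay Deduction: −181 days → 8 October 2009.
Terminal disclaimer: IL-586798 expires on the earlier of 11 October 2009 and 8 October 2009.

2009-10-08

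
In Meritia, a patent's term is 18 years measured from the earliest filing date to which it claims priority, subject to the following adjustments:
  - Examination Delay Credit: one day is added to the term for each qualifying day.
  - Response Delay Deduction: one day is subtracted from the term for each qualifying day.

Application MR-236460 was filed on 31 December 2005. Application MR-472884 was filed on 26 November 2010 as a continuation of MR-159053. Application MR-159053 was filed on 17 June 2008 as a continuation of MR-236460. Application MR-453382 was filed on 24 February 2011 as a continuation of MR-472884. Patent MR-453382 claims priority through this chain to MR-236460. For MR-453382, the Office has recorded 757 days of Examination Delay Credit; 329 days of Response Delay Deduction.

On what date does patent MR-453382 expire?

March 3, 2025

Earliest priority filing: 31 December 2005.
Base term: 31 December 2005 + 18 years → 31 December 2023.
Examination Delay Credit: +757 days → 26 January 2026.
Response Delay Deduction: −329 days → 3 March 2025.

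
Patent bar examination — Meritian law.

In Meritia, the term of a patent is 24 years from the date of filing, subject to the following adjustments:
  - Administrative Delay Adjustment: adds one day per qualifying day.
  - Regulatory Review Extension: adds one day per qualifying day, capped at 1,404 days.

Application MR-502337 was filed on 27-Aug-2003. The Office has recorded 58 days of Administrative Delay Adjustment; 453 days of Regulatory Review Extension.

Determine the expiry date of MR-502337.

Base term: filing date + 24 years → 27 August 2027.
Administrative Delay Adjustment: +58 days → 24 October 2027.
Regulatory Review Extension: 453 days (within the 1404-day cap) → +453 days → 19 January 2029.

January 19, 2029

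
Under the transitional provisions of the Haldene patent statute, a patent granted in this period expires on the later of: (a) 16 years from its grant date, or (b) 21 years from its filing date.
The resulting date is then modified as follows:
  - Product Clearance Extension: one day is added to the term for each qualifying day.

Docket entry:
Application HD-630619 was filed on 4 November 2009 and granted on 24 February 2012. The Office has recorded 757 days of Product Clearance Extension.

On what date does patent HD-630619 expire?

2032-11-30

(a) grant + 16 years → 24 February 2028.
(b) filing + 21 years → 4 November 2030.
Later of the two: 4 November 2030.
Product Clearance Extension: +757 days → 30 November 2032.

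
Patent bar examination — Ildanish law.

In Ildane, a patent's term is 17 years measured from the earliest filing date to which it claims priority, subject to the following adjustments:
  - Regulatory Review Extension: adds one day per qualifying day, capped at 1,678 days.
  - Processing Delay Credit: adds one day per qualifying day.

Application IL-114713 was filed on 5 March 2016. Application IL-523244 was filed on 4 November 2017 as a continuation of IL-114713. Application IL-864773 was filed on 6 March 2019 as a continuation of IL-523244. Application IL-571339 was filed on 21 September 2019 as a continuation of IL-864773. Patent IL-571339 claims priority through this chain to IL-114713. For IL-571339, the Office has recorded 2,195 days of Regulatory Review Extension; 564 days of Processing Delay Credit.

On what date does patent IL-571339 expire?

2039-04-25

Earliest priority filing: 5 March 2016.
Base term: 5 March 2016 + 17 years → 5 March 2033.
Regulatory Review Extension: 2195 days claimed exceeds the 1678-day cap, so +1678 days → 8 October 2037.
Processing Delay Credit: +564 days → 25 April 2039.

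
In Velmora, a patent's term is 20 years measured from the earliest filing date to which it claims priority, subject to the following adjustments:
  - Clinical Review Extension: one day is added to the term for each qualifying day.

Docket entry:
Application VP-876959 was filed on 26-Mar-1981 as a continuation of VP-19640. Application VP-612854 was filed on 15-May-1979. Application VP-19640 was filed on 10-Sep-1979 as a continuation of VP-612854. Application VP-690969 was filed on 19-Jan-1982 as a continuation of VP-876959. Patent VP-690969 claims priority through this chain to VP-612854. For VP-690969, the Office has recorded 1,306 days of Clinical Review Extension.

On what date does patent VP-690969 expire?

Earliest priority filing: 15 May 1979.
Base term: 15 May 1979 + 20 years → 15 May 1999.
Clinical Review Extension: +1306 days → 11 December 2002.

2002-12-11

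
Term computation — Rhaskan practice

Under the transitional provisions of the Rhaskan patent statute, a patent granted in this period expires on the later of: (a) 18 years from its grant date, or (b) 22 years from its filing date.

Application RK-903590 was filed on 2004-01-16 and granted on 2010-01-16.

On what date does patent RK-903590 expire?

2028-01-16

(a) grant + 18 years → 16 January 2028.
(b) filing + 22 years → 16 January 2026.
Later of the two: 16 January 2028.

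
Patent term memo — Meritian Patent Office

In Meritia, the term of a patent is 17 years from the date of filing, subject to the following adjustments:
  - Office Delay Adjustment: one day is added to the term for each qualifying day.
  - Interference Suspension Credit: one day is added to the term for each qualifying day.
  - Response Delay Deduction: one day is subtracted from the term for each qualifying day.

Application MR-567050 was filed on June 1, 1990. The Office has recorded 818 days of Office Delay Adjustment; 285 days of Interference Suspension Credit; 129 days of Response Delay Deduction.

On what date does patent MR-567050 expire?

2010-01-30

Base term: filing date + 17 years → 1 June 2007.
Office Delay Adjustment: +818 days → 27 August 2009.
Interference Suspension Credit: +285 days → 8 June 2010.
Response Delay Deduction: −129 days → 30 January 2010.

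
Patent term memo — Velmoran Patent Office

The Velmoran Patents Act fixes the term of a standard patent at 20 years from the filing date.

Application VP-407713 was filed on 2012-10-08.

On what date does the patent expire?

Filing date + 20 years → 8 October 2032.

October 8, 2032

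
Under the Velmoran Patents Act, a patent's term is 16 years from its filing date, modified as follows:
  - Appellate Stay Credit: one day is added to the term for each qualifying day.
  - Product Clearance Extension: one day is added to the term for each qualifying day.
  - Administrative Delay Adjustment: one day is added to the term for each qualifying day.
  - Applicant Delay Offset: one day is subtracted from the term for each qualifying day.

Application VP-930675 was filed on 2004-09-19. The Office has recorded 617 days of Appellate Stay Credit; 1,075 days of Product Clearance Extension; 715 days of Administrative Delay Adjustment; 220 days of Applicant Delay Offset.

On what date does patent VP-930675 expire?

Base term: filing date + 16 years → 19 September 2020.
Appellate Stay Credit: +617 days → 29 May 2022.
Product Clearance Extension: +1075 days → 8 May 2025.
Administrative Delay Adjustment: +715 days → 23 April 2027.
Applicant Delay Offset: −220 days → 15 September 2026.

2026-09-15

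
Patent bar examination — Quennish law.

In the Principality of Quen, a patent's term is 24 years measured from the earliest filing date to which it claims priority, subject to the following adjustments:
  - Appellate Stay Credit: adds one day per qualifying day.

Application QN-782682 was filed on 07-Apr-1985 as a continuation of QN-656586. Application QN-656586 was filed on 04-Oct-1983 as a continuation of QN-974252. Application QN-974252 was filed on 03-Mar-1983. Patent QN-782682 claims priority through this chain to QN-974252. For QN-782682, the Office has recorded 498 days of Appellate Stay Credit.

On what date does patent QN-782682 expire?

Earliest priority filing: 3 March 1983.
Base term: 3 March 1983 + 24 years → 3 March 2007.
Appellate Stay Credit: +498 days → 13 July 2008.

July 13, 2008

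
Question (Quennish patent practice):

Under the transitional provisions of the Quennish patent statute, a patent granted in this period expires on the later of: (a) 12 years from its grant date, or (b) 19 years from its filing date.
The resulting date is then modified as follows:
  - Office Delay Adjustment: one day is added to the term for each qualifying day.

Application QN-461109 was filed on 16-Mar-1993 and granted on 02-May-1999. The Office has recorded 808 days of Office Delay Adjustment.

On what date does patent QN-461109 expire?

(a) grant + 12 years → 2 May 2011.
(b) filing + 19 years → 16 March 2012.
Later of the two: 16 March 2012.
Office Delay Adjustment: +808 days → 2 June 2014.

2014-06-02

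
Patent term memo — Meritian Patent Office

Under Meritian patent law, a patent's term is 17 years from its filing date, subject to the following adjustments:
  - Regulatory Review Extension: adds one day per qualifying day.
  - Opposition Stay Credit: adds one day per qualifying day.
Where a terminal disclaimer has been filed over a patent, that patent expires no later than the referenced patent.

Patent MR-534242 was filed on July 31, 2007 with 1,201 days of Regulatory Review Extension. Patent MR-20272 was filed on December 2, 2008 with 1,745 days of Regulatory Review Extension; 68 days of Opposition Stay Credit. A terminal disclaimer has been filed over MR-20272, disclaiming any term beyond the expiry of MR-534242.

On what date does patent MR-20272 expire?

Natural term of MR-20272:
  Base: filing + 17 years → 2 December 2025.
  Regulatory Review Extension: +1745 days → 12 September 2030.
  Opposition Stay Credit: +68 days → 19 November 2030.
Expiry of referenced patent MR-534242:
  Base: filing + 17 years → 31 July 2024.
  Regulatory Review Extension: +1201 days → 14 November 2027.
Terminal disclaimer: MR-20272 expires on the earlier of 19 November 2030 and 14 November 2027.

November 14, 2027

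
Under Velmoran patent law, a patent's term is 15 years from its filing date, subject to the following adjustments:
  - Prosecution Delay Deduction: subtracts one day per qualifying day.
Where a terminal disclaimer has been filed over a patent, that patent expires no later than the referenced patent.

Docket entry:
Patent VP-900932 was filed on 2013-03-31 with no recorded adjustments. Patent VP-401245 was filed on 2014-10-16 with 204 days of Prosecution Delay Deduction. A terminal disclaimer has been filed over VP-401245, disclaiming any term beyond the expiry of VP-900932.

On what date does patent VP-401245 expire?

Natural term of VP-401245:
  Base: filing + 15 years → 16 October 2029.
  Prosecution Delay Deduction: −204 days → 26 March 2029.
Expiry of referenced patent VP-900932:
  Base: filing + 15 years → 31 March 2028.
Terminal disclaimer: VP-401245 expires on the earlier of 26 March 2029 and 31 March 2028.

2028-03-31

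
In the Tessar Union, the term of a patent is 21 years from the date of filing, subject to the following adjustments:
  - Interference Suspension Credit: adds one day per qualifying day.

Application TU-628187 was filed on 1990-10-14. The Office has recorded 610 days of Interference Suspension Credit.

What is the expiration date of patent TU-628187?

Base term: filing date + 21 years → 14 October 2011.
Interference Suspension Credit: +610 days → 15 June 2013.

2013-06-15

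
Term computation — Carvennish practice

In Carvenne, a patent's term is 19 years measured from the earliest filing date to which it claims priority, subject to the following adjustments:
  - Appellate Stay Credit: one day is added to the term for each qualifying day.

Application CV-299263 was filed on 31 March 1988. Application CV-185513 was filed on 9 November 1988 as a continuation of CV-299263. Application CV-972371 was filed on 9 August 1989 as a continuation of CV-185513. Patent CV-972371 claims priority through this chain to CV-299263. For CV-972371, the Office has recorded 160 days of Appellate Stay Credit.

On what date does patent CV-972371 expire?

Earliest priority filing: 31 March 1988.
Base term: 31 March 1988 + 19 years → 31 March 2007.
Appellate Stay Credit: +160 days → 7 September 2007.

2007-09-07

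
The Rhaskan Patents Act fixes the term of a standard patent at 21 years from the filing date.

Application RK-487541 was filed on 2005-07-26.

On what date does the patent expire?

July 26, 2026

Filing date + 21 years → 26 July 2026.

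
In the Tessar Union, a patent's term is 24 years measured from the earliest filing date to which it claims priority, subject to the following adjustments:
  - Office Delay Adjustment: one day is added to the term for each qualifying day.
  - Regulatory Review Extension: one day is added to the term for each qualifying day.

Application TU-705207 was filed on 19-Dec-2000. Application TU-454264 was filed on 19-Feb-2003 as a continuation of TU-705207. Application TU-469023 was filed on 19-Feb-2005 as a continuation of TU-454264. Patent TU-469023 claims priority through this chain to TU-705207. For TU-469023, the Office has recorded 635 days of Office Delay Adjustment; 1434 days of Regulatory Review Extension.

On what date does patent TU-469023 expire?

2030-08-19

Earliest priority filing: 19 December 2000.
Base term: 19 December 2000 + 24 years → 19 December 2024.
Office Delay Adjustment: +635 days → 15 September 2026.
Regulatory Review Extension: +1434 days → 19 August 2030.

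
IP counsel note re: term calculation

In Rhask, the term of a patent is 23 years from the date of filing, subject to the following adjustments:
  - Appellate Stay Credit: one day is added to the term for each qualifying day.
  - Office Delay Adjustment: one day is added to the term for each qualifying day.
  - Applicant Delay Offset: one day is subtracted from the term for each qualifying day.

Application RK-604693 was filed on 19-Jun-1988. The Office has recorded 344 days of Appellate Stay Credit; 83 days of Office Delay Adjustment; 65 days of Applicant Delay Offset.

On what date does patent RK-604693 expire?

Base term: filing date + 23 years → 19 June 2011.
Appellate Stay Credit: +344 days → 28 May 2012.
Office Delay Adjustment: +83 days → 19 August 2012.
Applicant Delay Offset: −65 days → 15 June 2012.

June 15, 2012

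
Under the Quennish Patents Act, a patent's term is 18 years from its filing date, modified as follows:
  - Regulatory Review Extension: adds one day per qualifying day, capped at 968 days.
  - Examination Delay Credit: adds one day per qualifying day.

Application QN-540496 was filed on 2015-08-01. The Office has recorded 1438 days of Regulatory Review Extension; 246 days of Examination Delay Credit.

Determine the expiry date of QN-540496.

November 27, 2036

Base term: filing date + 18 years → 1 August 2033.
Regulatory Review Extension: 1438 days claimed exceeds the 968-day cap, so +968 days → 26 March 2036.
Examination Delay Credit: +246 days → 27 November 2036.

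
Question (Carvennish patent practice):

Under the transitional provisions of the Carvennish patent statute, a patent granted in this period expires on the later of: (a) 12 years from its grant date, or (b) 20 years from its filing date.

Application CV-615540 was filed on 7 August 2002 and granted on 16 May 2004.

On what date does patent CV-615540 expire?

August 7, 2022

(a) grant + 12 years → 16 May 2016.
(b) filing + 20 years → 7 August 2022.
Later of the two: 7 August 2022.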